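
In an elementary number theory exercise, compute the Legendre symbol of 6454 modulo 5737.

(6454 / 5737)
  = (717 / 5737)    [6454 ≡ 717 mod 5737]
  = (5737 / 717)    [QR: 717 ≡ 1 mod 4, sign kept]
  = (1 / 717)    [5737 ≡ 1 mod 717]
  = 1    [(1 / 717) = 1]

1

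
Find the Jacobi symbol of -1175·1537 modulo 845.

By multiplicativity, (-1175·1537/845) = (-1175/845)·(1537/845).
First factor (-1175/845):
Reduce the numerator: -1175 ≡ 515 (mod 845), so (-1175/845) = (515/845).
845 ≡ 1 (mod 4), so quadratic reciprocity gives (515/845) = (845/515). Reduce: 845 ≡ 330 (mod 515). Now have (330/515).
Factor out 2: 330 = 2·165. Since 515 ≡ 3 (mod 8), (2/515) = -1. Now have -(165/515).
165 ≡ 1 (mod 4), so quadratic reciprocity gives (165/515) = (515/165). Reduce: 515 ≡ 20 (mod 165). Now have -(20/165).
Factor out 2: 20 = 2^2·5. Since 165 ≡ 5 (mod 8), (2/165) = -1, and (2/165)^2 = +1. Now have -(5/165).
5 ≡ 1 (mod 4), so quadratic reciprocity gives (5/165) = (165/5). Reduce: 165 ≡ 0 (mod 5). Now have -(0/5).
The numerator is now 0 with denominator 5 > 1: the symbol is 0.
Second factor (1537/845):
Reduce the numerator: 1537 ≡ 692 (mod 845), so (1537/845) = (692/845).
Factor out 2: 692 = 2^2·173. Since 845 ≡ 5 (mod 8), (2/845) = -1, and (2/845)^2 = +1. Now have (173/845).
173 ≡ 1 (mod 4), so quadratic reciprocity gives (173/845) = (845/173). Reduce: 845 ≡ 153 (mod 173). Now have (153/173).
153 ≡ 1 (mod 4), so quadratic reciprocity gives (153/173) = (173/153). Reduce: 173 ≡ 20 (mod 153). Now have (20/153).
Factor out 2: 20 = 2^2·5. Since 153 ≡ 1 (mod 8), (2/153) = +1, and (2/153)^2 = +1. Now have (5/153).
5 ≡ 1 (mod 4), so quadratic reciprocity gives (5/153) = (153/5). Reduce: 153 ≡ 3 (mod 5). Now have (3/5).
5 ≡ 1 (mod 4), so quadratic reciprocity gives (3/5) = (5/3). Reduce: 5 ≡ 2 (mod 3). Now have (2/3).
Factor out 2: 2 = 2. Since 3 ≡ 3 (mod 8), (2/3) = -1. Now have -(1/3).
(1/3) = 1. Collecting the sign factors: -1.
Product: (0)·(-1) = 0.

0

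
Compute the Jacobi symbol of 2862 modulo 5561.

Factor out 2: 2862 = 2·1431. Since 5561 ≡ 1 (mod 8), (2|5561) = +1. Now have (1431|5561).
5561 ≡ 1 (mod 4), so quadratic reciprocity gives (1431|5561) = (5561|1431). Reduce: 5561 ≡ 1268 (mod 1431). Now have (1268|1431).
Factor out 2: 1268 = 2^2·317. Since 1431 ≡ 7 (mod 8), (2|1431) = +1, and (2|1431)^2 = +1. Now have (317|1431).
317 ≡ 1 (mod 4), so quadratic reciprocity gives (317|1431) = (1431|317). Reduce: 1431 ≡ 163 (mod 317). Now have (163|317).
317 ≡ 1 (mod 4), so quadratic reciprocity gives (163|317) = (317|163). Reduce: 317 ≡ 154 (mod 163). Now have (154|163).
Factor out 2: 154 = 2·77. Since 163 ≡ 3 (mod 8), (2|163) = -1. Now have -(77|163).
77 ≡ 1 (mod 4), so quadratic reciprocity gives (77|163) = (163|77). Reduce: 163 ≡ 9 (mod 77). Now have -(9|77).
9 ≡ 1 (mod 4), so quadratic reciprocity gives (9|77) = (77|9). Reduce: 77 ≡ 5 (mod 9). Now have -(5|9).
5 ≡ 1 (mod 4), so quadratic reciprocity gives (5|9) = (9|5). Reduce: 9 ≡ 4 (mod 5). Now have -(4|5).
Factor out 2: 4 = 2^2. Since 5 ≡ 5 (mod 8), (2|5) = -1, and (2|5)^2 = +1. Now have -(1|5).
(1|5) = 1. Collecting the sign factors: -1.

-1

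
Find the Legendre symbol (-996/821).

1

(-996/821)
  = (996/821)    [821 ≡ 1 mod 4 ⇒ (-1/821) = +1]
  = (175/821)    [996 ≡ 175 mod 821]
  = (821/175)    [QR: 821 ≡ 1 mod 4, sign kept]
  = (121/175)    [821 ≡ 121 mod 175]
  = (175/121)    [QR: 121 ≡ 1 mod 4, sign kept]
  = (54/121)    [175 ≡ 54 mod 121]
  = (27/121)    [121 ≡ 1 mod 8 ⇒ (2/121) = +1]
  = (121/27)    [QR: 121 ≡ 1 mod 4, sign kept]
  = (13/27)    [121 ≡ 13 mod 27]
  = (27/13)    [QR: 13 ≡ 1 mod 4, sign kept]
  = (1/13)    [27 ≡ 1 mod 13]
  = 1    [(1/13) = 1]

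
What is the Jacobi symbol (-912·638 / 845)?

1

By multiplicativity, (-912·638 / 845) = (-912 / 845)·(638 / 845).
First factor (-912 / 845):
Reduce the numerator: -912 ≡ 778 (mod 845), so (-912 / 845) = (778 / 845).
Factor out 2: 778 = 2·389. Since 845 ≡ 5 (mod 8), (2 / 845) = -1. Now have -(389 / 845).
389 ≡ 1 (mod 4), so quadratic reciprocity gives (389 / 845) = (845 / 389). Reduce: 845 ≡ 67 (mod 389). Now have -(67 / 389).
389 ≡ 1 (mod 4), so quadratic reciprocity gives (67 / 389) = (389 / 67). Reduce: 389 ≡ 54 (mod 67). Now have -(54 / 67).
Factor out 2: 54 = 2·27. Since 67 ≡ 3 (mod 8), (2 / 67) = -1. Now have (27 / 67).
Both 27 ≡ 3 and 67 ≡ 3 (mod 4), so reciprocity gives (27 / 67) = -(67 / 27). Reduce: 67 ≡ 13 (mod 27). Now have -(13 / 27).
13 ≡ 1 (mod 4), so quadratic reciprocity gives (13 / 27) = (27 / 13). Reduce: 27 ≡ 1 (mod 13). Now have -(1 / 13).
(1 / 13) = 1. Collecting the sign factors: -1.
Second factor (638 / 845):
Factor out 2: 638 = 2·319. Since 845 ≡ 5 (mod 8), (2 / 845) = -1. Now have -(319 / 845).
845 ≡ 1 (mod 4), so quadratic reciprocity gives (319 / 845) = (845 / 319). Reduce: 845 ≡ 207 (mod 319). Now have -(207 / 319).
Both 207 ≡ 3 and 319 ≡ 3 (mod 4), so reciprocity gives (207 / 319) = -(319 / 207). Reduce: 319 ≡ 112 (mod 207). Now have (112 / 207).
Factor out 2: 112 = 2^4·7. Since 207 ≡ 7 (mod 8), (2 / 207) = +1, and (2 / 207)^4 = +1. Now have (7 / 207).
Both 7 ≡ 3 and 207 ≡ 3 (mod 4), so reciprocity gives (7 / 207) = -(207 / 7). Reduce: 207 ≡ 4 (mod 7). Now have -(4 / 7).
Factor out 2: 4 = 2^2. Since 7 ≡ 7 (mod 8), (2 / 7) = +1, and (2 / 7)^2 = +1. Now have -(1 / 7).
(1 / 7) = 1. Collecting the sign factors: -1.
Product: (-1)·(-1) = 1.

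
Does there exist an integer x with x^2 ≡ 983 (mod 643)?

(983|643)
  = (340|643)    [983 ≡ 340 mod 643]
  = (85|643)    [643 ≡ 3 mod 8 ⇒ (2|643)^2 = +1]
  = (643|85)    [QR: 85 ≡ 1 mod 4, sign kept]
  = (48|85)    [643 ≡ 48 mod 85]
  = (3|85)    [85 ≡ 5 mod 8 ⇒ (2|85)^4 = +1]
  = (85|3)    [QR: 85 ≡ 1 mod 4, sign kept]
  = (1|3)    [85 ≡ 1 mod 3]
  = 1    [(1|3) = 1]
The Legendre symbol is 1, so x^2 ≡ 983 (mod 643) has solution.

yes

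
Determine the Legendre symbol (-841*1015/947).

By multiplicativity, (-841·1015/947) = (-841/947)·(1015/947).
First factor (-841/947):
(-841/947)
  = (106/947)    [-841 ≡ 106 mod 947]
  = -(53/947)    [947 ≡ 3 mod 8 ⇒ (2/947) = -1]
  = -(947/53)    [QR: 53 ≡ 1 mod 4, sign kept]
  = -(46/53)    [947 ≡ 46 mod 53]
  = (23/53)    [53 ≡ 5 mod 8 ⇒ (2/53) = -1]
  = (53/23)    [QR: 53 ≡ 1 mod 4, sign kept]
  = (7/23)    [53 ≡ 7 mod 23]
  = -(23/7)    [QR: both ≡ 3 mod 4, sign flips]
  = -(2/7)    [23 ≡ 2 mod 7]
  = -(1/7)    [7 ≡ 7 mod 8 ⇒ (2/7) = +1]
  = -1    [(1/7) = 1]
Second factor (1015/947):
(1015/947)
  = (68/947)    [1015 ≡ 68 mod 947]
  = (17/947)    [947 ≡ 3 mod 8 ⇒ (2/947)^2 = +1]
  = (947/17)    [QR: 17 ≡ 1 mod 4, sign kept]
  = (12/17)    [947 ≡ 12 mod 17]
  = (3/17)    [17 ≡ 1 mod 8 ⇒ (2/17)^2 = +1]
  = (17/3)    [QR: 17 ≡ 1 mod 4, sign kept]
  = (2/3)    [17 ≡ 2 mod 3]
  = -(1/3)    [3 ≡ 3 mod 8 ⇒ (2/3) = -1]
  = -1    [(1/3) = 1]
Product: (-1)·(-1) = 1.

1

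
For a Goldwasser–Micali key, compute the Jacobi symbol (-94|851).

Reduce the numerator: -94 ≡ 757 (mod 851), so (-94|851) = (757|851).
757 ≡ 1 (mod 4), so quadratic reciprocity gives (757|851) = (851|757). Reduce: 851 ≡ 94 (mod 757). Now have (94|757).
Factor out 2: 94 = 2·47. Since 757 ≡ 5 (mod 8), (2|757) = -1. Now have -(47|757).
757 ≡ 1 (mod 4), so quadratic reciprocity gives (47|757) = (757|47). Reduce: 757 ≡ 5 (mod 47). Now have -(5|47).
5 ≡ 1 (mod 4), so quadratic reciprocity gives (5|47) = (47|5). Reduce: 47 ≡ 2 (mod 5). Now have -(2|5).
Factor out 2: 2 = 2. Since 5 ≡ 5 (mod 8), (2|5) = -1. Now have (1|5).
(1|5) = 1. Collecting the sign factors: 1.

1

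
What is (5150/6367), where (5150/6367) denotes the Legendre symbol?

Factor out 2: 5150 = 2·2575. Since 6367 ≡ 7 (mod 8), (2/6367) = +1. Now have (2575/6367).
Both 2575 ≡ 3 and 6367 ≡ 3 (mod 4), so reciprocity gives (2575/6367) = -(6367/2575). Reduce: 6367 ≡ 1217 (mod 2575). Now have -(1217/2575).
1217 ≡ 1 (mod 4), so quadratic reciprocity gives (1217/2575) = (2575/1217). Reduce: 2575 ≡ 141 (mod 1217). Now have -(141/1217).
141 ≡ 1 (mod 4), so quadratic reciprocity gives (141/1217) = (1217/141). Reduce: 1217 ≡ 89 (mod 141). Now have -(89/141).
89 ≡ 1 (mod 4), so quadratic reciprocity gives (89/141) = (141/89). Reduce: 141 ≡ 52 (mod 89). Now have -(52/89).
Factor out 2: 52 = 2^2·13. Since 89 ≡ 1 (mod 8), (2/89) = +1, and (2/89)^2 = +1. Now have -(13/89).
13 ≡ 1 (mod 4), so quadratic reciprocity gives (13/89) = (89/13). Reduce: 89 ≡ 11 (mod 13). Now have -(11/13).
13 ≡ 1 (mod 4), so quadratic reciprocity gives (11/13) = (13/11). Reduce: 13 ≡ 2 (mod 11). Now have -(2/11).
Factor out 2: 2 = 2. Since 11 ≡ 3 (mod 8), (2/11) = -1. Now have (1/11).
(1/11) = 1. Collecting the sign factors: 1.

1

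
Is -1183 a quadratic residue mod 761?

no

(-1183/761)
  = (1183/761)    [761 ≡ 1 mod 4 ⇒ (-1/761) = +1]
  = (422/761)    [1183 ≡ 422 mod 761]
  = (211/761)    [761 ≡ 1 mod 8 ⇒ (2/761) = +1]
  = (761/211)    [QR: 761 ≡ 1 mod 4, sign kept]
  = (128/211)    [761 ≡ 128 mod 211]
  = -(1/211)    [211 ≡ 3 mod 8 ⇒ (2/211)^7 = -1]
  = -1    [(1/211) = 1]
The Legendre symbol is -1, so x^2 ≡ -1183 (mod 761) has no solution.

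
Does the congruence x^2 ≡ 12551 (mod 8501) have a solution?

Reduce the numerator: 12551 ≡ 4050 (mod 8501), so (12551|8501) = (4050|8501).
Factor out 2: 4050 = 2·2025. Since 8501 ≡ 5 (mod 8), (2|8501) = -1. Now have -(2025|8501).
2025 ≡ 1 (mod 4), so quadratic reciprocity gives (2025|8501) = (8501|2025). Reduce: 8501 ≡ 401 (mod 2025). Now have -(401|2025).
401 ≡ 1 (mod 4), so quadratic reciprocity gives (401|2025) = (2025|401). Reduce: 2025 ≡ 20 (mod 401). Now have -(20|401).
Factor out 2: 20 = 2^2·5. Since 401 ≡ 1 (mod 8), (2|401) = +1, and (2|401)^2 = +1. Now have -(5|401).
5 ≡ 1 (mod 4), so quadratic reciprocity gives (5|401) = (401|5). Reduce: 401 ≡ 1 (mod 5). Now have -(1|5).
(1|5) = 1. Collecting the sign factors: -1.
(12551|8501) = -1, and 8501 is prime, so 12551 is not a quadratic residue mod 8501.

no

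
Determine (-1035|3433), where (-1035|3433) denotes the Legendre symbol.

-1

(-1035|3433)
  = (2398|3433)    [-1035 ≡ 2398 mod 3433]
  = (1199|3433)    [3433 ≡ 1 mod 8 ⇒ (2|3433) = +1]
  = (3433|1199)    [QR: 3433 ≡ 1 mod 4, sign kept]
  = (1035|1199)    [3433 ≡ 1035 mod 1199]
  = -(1199|1035)    [QR: both ≡ 3 mod 4, sign flips]
  = -(164|1035)    [1199 ≡ 164 mod 1035]
  = -(41|1035)    [1035 ≡ 3 mod 8 ⇒ (2|1035)^2 = +1]
  = -(1035|41)    [QR: 41 ≡ 1 mod 4, sign kept]
  = -(10|41)    [1035 ≡ 10 mod 41]
  = -(5|41)    [41 ≡ 1 mod 8 ⇒ (2|41) = +1]
  = -(41|5)    [QR: 5 ≡ 1 mod 4, sign kept]
  = -(1|5)    [41 ≡ 1 mod 5]
  = -1    [(1|5) = 1]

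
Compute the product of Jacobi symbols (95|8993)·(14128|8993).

By multiplicativity, (95·14128|8993) = (95|8993)·(14128|8993).
First factor (95|8993):
(95|8993)
  = (8993|95)    [QR: 8993 ≡ 1 mod 4, sign kept]
  = (63|95)    [8993 ≡ 63 mod 95]
  = -(95|63)    [QR: both ≡ 3 mod 4, sign flips]
  = -(32|63)    [95 ≡ 32 mod 63]
  = -(1|63)    [63 ≡ 7 mod 8 ⇒ (2|63)^5 = +1]
  = -1    [(1|63) = 1]
Second factor (14128|8993):
(14128|8993)
  = (5135|8993)    [14128 ≡ 5135 mod 8993]
  = (8993|5135)    [QR: 8993 ≡ 1 mod 4, sign kept]
  = (3858|5135)    [8993 ≡ 3858 mod 5135]
  = (1929|5135)    [5135 ≡ 7 mod 8 ⇒ (2|5135) = +1]
  = (5135|1929)    [QR: 1929 ≡ 1 mod 4, sign kept]
  = (1277|1929)    [5135 ≡ 1277 mod 1929]
  = (1929|1277)    [QR: 1277 ≡ 1 mod 4, sign kept]
  = (652|1277)    [1929 ≡ 652 mod 1277]
  = (163|1277)    [1277 ≡ 5 mod 8 ⇒ (2|1277)^2 = +1]
  = (1277|163)    [QR: 1277 ≡ 1 mod 4, sign kept]
  = (136|163)    [1277 ≡ 136 mod 163]
  = -(17|163)    [163 ≡ 3 mod 8 ⇒ (2|163)^3 = -1]
  = -(163|17)    [QR: 17 ≡ 1 mod 4, sign kept]
  = -(10|17)    [163 ≡ 10 mod 17]
  = -(5|17)    [17 ≡ 1 mod 8 ⇒ (2|17) = +1]
  = -(17|5)    [QR: 5 ≡ 1 mod 4, sign kept]
  = -(2|5)    [17 ≡ 2 mod 5]
  = (1|5)    [5 ≡ 5 mod 8 ⇒ (2|5) = -1]
  = 1    [(1|5) = 1]
Product: (-1)·(1) = -1.

-1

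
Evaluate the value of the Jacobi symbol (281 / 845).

(281 / 845)
  = (845 / 281)    [QR: 281 ≡ 1 mod 4, sign kept]
  = (2 / 281)    [845 ≡ 2 mod 281]
  = (1 / 281)    [281 ≡ 1 mod 8 ⇒ (2 / 281) = +1]
  = 1    [(1 / 281) = 1]

1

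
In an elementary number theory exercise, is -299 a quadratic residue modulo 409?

no

Pull out -1: (-299|409) = (-1|409)·(299|409). Since 409 ≡ 1 (mod 4), (-1|409) = +1. Now have (299|409).
409 ≡ 1 (mod 4), so quadratic reciprocity gives (299|409) = (409|299). Reduce: 409 ≡ 110 (mod 299). Now have (110|299).
Factor out 2: 110 = 2·55. Since 299 ≡ 3 (mod 8), (2|299) = -1. Now have -(55|299).
Both 55 ≡ 3 and 299 ≡ 3 (mod 4), so reciprocity gives (55|299) = -(299|55). Reduce: 299 ≡ 24 (mod 55). Now have (24|55).
Factor out 2: 24 = 2^3·3. Since 55 ≡ 7 (mod 8), (2|55) = +1, and (2|55)^3 = +1. Now have (3|55).
Both 3 ≡ 3 and 55 ≡ 3 (mod 4), so reciprocity gives (3|55) = -(55|3). Reduce: 55 ≡ 1 (mod 3). Now have -(1|3).
(1|3) = 1. Collecting the sign factors: -1.
The Legendre symbol is -1, so x^2 ≡ -299 (mod 409) has no solution.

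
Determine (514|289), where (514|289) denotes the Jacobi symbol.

(514|289)
  = (225|289)    [514 ≡ 225 mod 289]
  = (289|225)    [QR: 225 ≡ 1 mod 4, sign kept]
  = (64|225)    [289 ≡ 64 mod 225]
  = (1|225)    [225 ≡ 1 mod 8 ⇒ (2|225)^6 = +1]
  = 1    [(1|225) = 1]

1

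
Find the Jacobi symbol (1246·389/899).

-1

By multiplicativity, (1246·389/899) = (1246/899)·(389/899).
First factor (1246/899):
Reduce the numerator: 1246 ≡ 347 (mod 899), so (1246/899) = (347/899).
Both 347 ≡ 3 and 899 ≡ 3 (mod 4), so reciprocity gives (347/899) = -(899/347). Reduce: 899 ≡ 205 (mod 347). Now have -(205/347).
205 ≡ 1 (mod 4), so quadratic reciprocity gives (205/347) = (347/205). Reduce: 347 ≡ 142 (mod 205). Now have -(142/205).
Factor out 2: 142 = 2·71. Since 205 ≡ 5 (mod 8), (2/205) = -1. Now have (71/205).
205 ≡ 1 (mod 4), so quadratic reciprocity gives (71/205) = (205/71). Reduce: 205 ≡ 63 (mod 71). Now have (63/71).
Both 63 ≡ 3 and 71 ≡ 3 (mod 4), so reciprocity gives (63/71) = -(71/63). Reduce: 71 ≡ 8 (mod 63). Now have -(8/63).
Factor out 2: 8 = 2^3. Since 63 ≡ 7 (mod 8), (2/63) = +1, and (2/63)^3 = +1. Now have -(1/63).
(1/63) = 1. Collecting the sign factors: -1.
Second factor (389/899):
389 ≡ 1 (mod 4), so quadratic reciprocity gives (389/899) = (899/389). Reduce: 899 ≡ 121 (mod 389). Now have (121/389).
121 ≡ 1 (mod 4), so quadratic reciprocity gives (121/389) = (389/121). Reduce: 389 ≡ 26 (mod 121). Now have (26/121).
Factor out 2: 26 = 2·13. Since 121 ≡ 1 (mod 8), (2/121) = +1. Now have (13/121).
13 ≡ 1 (mod 4), so quadratic reciprocity gives (13/121) = (121/13). Reduce: 121 ≡ 4 (mod 13). Now have (4/13).
Factor out 2: 4 = 2^2. Since 13 ≡ 5 (mod 8), (2/13) = -1, and (2/13)^2 = +1. Now have (1/13).
(1/13) = 1. Collecting the sign factors: 1.
Product: (-1)·(1) = -1.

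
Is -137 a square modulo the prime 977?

Pull out -1: (-137|977) = (-1|977)·(137|977). Since 977 ≡ 1 (mod 4), (-1|977) = +1. Now have (137|977).
137 ≡ 1 (mod 4), so quadratic reciprocity gives (137|977) = (977|137). Reduce: 977 ≡ 18 (mod 137). Now have (18|137).
Factor out 2: 18 = 2·9. Since 137 ≡ 1 (mod 8), (2|137) = +1. Now have (9|137).
9 ≡ 1 (mod 4), so quadratic reciprocity gives (9|137) = (137|9). Reduce: 137 ≡ 2 (mod 9). Now have (2|9).
Factor out 2: 2 = 2. Since 9 ≡ 1 (mod 8), (2|9) = +1. Now have (1|9).
(1|9) = 1. Collecting the sign factors: 1.
The Legendre symbol is 1, so x^2 ≡ -137 (mod 977) has solution.

yes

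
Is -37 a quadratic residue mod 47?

no

Reduce the numerator: -37 ≡ 10 (mod 47), so (-37|47) = (10|47).
Factor out 2: 10 = 2·5. Since 47 ≡ 7 (mod 8), (2|47) = +1. Now have (5|47).
5 ≡ 1 (mod 4), so quadratic reciprocity gives (5|47) = (47|5). Reduce: 47 ≡ 2 (mod 5). Now have (2|5).
Factor out 2: 2 = 2. Since 5 ≡ 5 (mod 8), (2|5) = -1. Now have -(1|5).
(1|5) = 1. Collecting the sign factors: -1.
(-37|47) = -1, and 47 is prime, so -37 is not a quadratic residue mod 47.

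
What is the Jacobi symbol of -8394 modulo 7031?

1

(-8394|7031)
  = -(8394|7031)    [7031 ≡ 3 mod 4 ⇒ (-1|7031) = -1]
  = -(1363|7031)    [8394 ≡ 1363 mod 7031]
  = (7031|1363)    [QR: both ≡ 3 mod 4, sign flips]
  = (216|1363)    [7031 ≡ 216 mod 1363]
  = -(27|1363)    [1363 ≡ 3 mod 8 ⇒ (2|1363)^3 = -1]
  = (1363|27)    [QR: both ≡ 3 mod 4, sign flips]
  = (13|27)    [1363 ≡ 13 mod 27]
  = (27|13)    [QR: 13 ≡ 1 mod 4, sign kept]
  = (1|13)    [27 ≡ 1 mod 13]
  = 1    [(1|13) = 1]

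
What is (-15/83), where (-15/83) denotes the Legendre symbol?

Reduce the numerator: -15 ≡ 68 (mod 83), so (-15/83) = (68/83).
Factor out 2: 68 = 2^2·17. Since 83 ≡ 3 (mod 8), (2/83) = -1, and (2/83)^2 = +1. Now have (17/83).
17 ≡ 1 (mod 4), so quadratic reciprocity gives (17/83) = (83/17). Reduce: 83 ≡ 15 (mod 17). Now have (15/17).
17 ≡ 1 (mod 4), so quadratic reciprocity gives (15/17) = (17/15). Reduce: 17 ≡ 2 (mod 15). Now have (2/15).
Factor out 2: 2 = 2. Since 15 ≡ 7 (mod 8), (2/15) = +1. Now have (1/15).
(1/15) = 1. Collecting the sign factors: 1.

1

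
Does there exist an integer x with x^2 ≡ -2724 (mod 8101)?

no

(-2724|8101)
  = (2724|8101)    [8101 ≡ 1 mod 4 ⇒ (-1|8101) = +1]
  = (681|8101)    [8101 ≡ 5 mod 8 ⇒ (2|8101)^2 = +1]
  = (8101|681)    [QR: 681 ≡ 1 mod 4, sign kept]
  = (610|681)    [8101 ≡ 610 mod 681]
  = (305|681)    [681 ≡ 1 mod 8 ⇒ (2|681) = +1]
  = (681|305)    [QR: 305 ≡ 1 mod 4, sign kept]
  = (71|305)    [681 ≡ 71 mod 305]
  = (305|71)    [QR: 305 ≡ 1 mod 4, sign kept]
  = (21|71)    [305 ≡ 21 mod 71]
  = (71|21)    [QR: 21 ≡ 1 mod 4, sign kept]
  = (8|21)    [71 ≡ 8 mod 21]
  = -(1|21)    [21 ≡ 5 mod 8 ⇒ (2|21)^3 = -1]
  = -1    [(1|21) = 1]
The Legendre symbol is -1, so x^2 ≡ -2724 (mod 8101) has no solution.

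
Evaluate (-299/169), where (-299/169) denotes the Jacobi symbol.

Reduce the numerator: -299 ≡ 39 (mod 169), so (-299/169) = (39/169).
169 ≡ 1 (mod 4), so quadratic reciprocity gives (39/169) = (169/39). Reduce: 169 ≡ 13 (mod 39). Now have (13/39).
13 ≡ 1 (mod 4), so quadratic reciprocity gives (13/39) = (39/13). Reduce: 39 ≡ 0 (mod 13). Now have (0/13).
The numerator is now 0 with denominator 13 > 1: the symbol is 0.

0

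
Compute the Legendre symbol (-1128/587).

Reduce the numerator: -1128 ≡ 46 (mod 587), so (-1128/587) = (46/587).
Factor out 2: 46 = 2·23. Since 587 ≡ 3 (mod 8), (2/587) = -1. Now have -(23/587).
Both 23 ≡ 3 and 587 ≡ 3 (mod 4), so reciprocity gives (23/587) = -(587/23). Reduce: 587 ≡ 12 (mod 23). Now have (12/23).
Factor out 2: 12 = 2^2·3. Since 23 ≡ 7 (mod 8), (2/23) = +1, and (2/23)^2 = +1. Now have (3/23).
Both 3 ≡ 3 and 23 ≡ 3 (mod 4), so reciprocity gives (3/23) = -(23/3). Reduce: 23 ≡ 2 (mod 3). Now have -(2/3).
Factor out 2: 2 = 2. Since 3 ≡ 3 (mod 8), (2/3) = -1. Now have (1/3).
(1/3) = 1. Collecting the sign factors: 1.

1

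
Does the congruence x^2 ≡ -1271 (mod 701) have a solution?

yes

Reduce the numerator: -1271 ≡ 131 (mod 701), so (-1271/701) = (131/701).
701 ≡ 1 (mod 4), so quadratic reciprocity gives (131/701) = (701/131). Reduce: 701 ≡ 46 (mod 131). Now have (46/131).
Factor out 2: 46 = 2·23. Since 131 ≡ 3 (mod 8), (2/131) = -1. Now have -(23/131).
Both 23 ≡ 3 and 131 ≡ 3 (mod 4), so reciprocity gives (23/131) = -(131/23). Reduce: 131 ≡ 16 (mod 23). Now have (16/23).
Factor out 2: 16 = 2^4. Since 23 ≡ 7 (mod 8), (2/23) = +1, and (2/23)^4 = +1. Now have (1/23).
(1/23) = 1. Collecting the sign factors: 1.
The Legendre symbol is 1, so x^2 ≡ -1271 (mod 701) has solution.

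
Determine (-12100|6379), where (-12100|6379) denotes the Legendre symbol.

Reduce the numerator: -12100 ≡ 658 (mod 6379), so (-12100|6379) = (658|6379).
Factor out 2: 658 = 2·329. Since 6379 ≡ 3 (mod 8), (2|6379) = -1. Now have -(329|6379).
329 ≡ 1 (mod 4), so quadratic reciprocity gives (329|6379) = (6379|329). Reduce: 6379 ≡ 128 (mod 329). Now have -(128|329).
Factor out 2: 128 = 2^7. Since 329 ≡ 1 (mod 8), (2|329) = +1, and (2|329)^7 = +1. Now have -(1|329).
(1|329) = 1. Collecting the sign factors: -1.

-1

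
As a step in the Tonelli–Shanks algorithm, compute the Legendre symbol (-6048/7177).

1

(-6048/7177)
  = (1129/7177)    [-6048 ≡ 1129 mod 7177]
  = (7177/1129)    [QR: 1129 ≡ 1 mod 4, sign kept]
  = (403/1129)    [7177 ≡ 403 mod 1129]
  = (1129/403)    [QR: 1129 ≡ 1 mod 4, sign kept]
  = (323/403)    [1129 ≡ 323 mod 403]
  = -(403/323)    [QR: both ≡ 3 mod 4, sign flips]
  = -(80/323)    [403 ≡ 80 mod 323]
  = -(5/323)    [323 ≡ 3 mod 8 ⇒ (2/323)^4 = +1]
  = -(323/5)    [QR: 5 ≡ 1 mod 4, sign kept]
  = -(3/5)    [323 ≡ 3 mod 5]
  = -(5/3)    [QR: 5 ≡ 1 mod 4, sign kept]
  = -(2/3)    [5 ≡ 2 mod 3]
  = (1/3)    [3 ≡ 3 mod 8 ⇒ (2/3) = -1]
  = 1    [(1/3) = 1]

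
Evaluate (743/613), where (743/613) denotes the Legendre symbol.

Reduce the numerator: 743 ≡ 130 (mod 613), so (743/613) = (130/613).
Factor out 2: 130 = 2·65. Since 613 ≡ 5 (mod 8), (2/613) = -1. Now have -(65/613).
65 ≡ 1 (mod 4), so quadratic reciprocity gives (65/613) = (613/65). Reduce: 613 ≡ 28 (mod 65). Now have -(28/65).
Factor out 2: 28 = 2^2·7. Since 65 ≡ 1 (mod 8), (2/65) = +1, and (2/65)^2 = +1. Now have -(7/65).
65 ≡ 1 (mod 4), so quadratic reciprocity gives (7/65) = (65/7). Reduce: 65 ≡ 2 (mod 7). Now have -(2/7).
Factor out 2: 2 = 2. Since 7 ≡ 7 (mod 8), (2/7) = +1. Now have -(1/7).
(1/7) = 1. Collecting the sign factors: -1.

-1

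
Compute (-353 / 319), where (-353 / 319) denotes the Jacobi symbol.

(-353 / 319)
  = (285 / 319)    [-353 ≡ 285 mod 319]
  = (319 / 285)    [QR: 285 ≡ 1 mod 4, sign kept]
  = (34 / 285)    [319 ≡ 34 mod 285]
  = -(17 / 285)    [285 ≡ 5 mod 8 ⇒ (2 / 285) = -1]
  = -(285 / 17)    [QR: 17 ≡ 1 mod 4, sign kept]
  = -(13 / 17)    [285 ≡ 13 mod 17]
  = -(17 / 13)    [QR: 13 ≡ 1 mod 4, sign kept]
  = -(4 / 13)    [17 ≡ 4 mod 13]
  = -(1 / 13)    [13 ≡ 5 mod 8 ⇒ (2 / 13)^2 = +1]
  = -1    [(1 / 13) = 1]

-1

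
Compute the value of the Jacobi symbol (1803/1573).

(1803/1573)
  = (230/1573)    [1803 ≡ 230 mod 1573]
  = -(115/1573)    [1573 ≡ 5 mod 8 ⇒ (2/1573) = -1]
  = -(1573/115)    [QR: 1573 ≡ 1 mod 4, sign kept]
  = -(78/115)    [1573 ≡ 78 mod 115]
  = (39/115)    [115 ≡ 3 mod 8 ⇒ (2/115) = -1]
  = -(115/39)    [QR: both ≡ 3 mod 4, sign flips]
  = -(37/39)    [115 ≡ 37 mod 39]
  = -(39/37)    [QR: 37 ≡ 1 mod 4, sign kept]
  = -(2/37)    [39 ≡ 2 mod 37]
  = (1/37)    [37 ≡ 5 mod 8 ⇒ (2/37) = -1]
  = 1    [(1/37) = 1]

1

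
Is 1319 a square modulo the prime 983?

yes

Reduce the numerator: 1319 ≡ 336 (mod 983), so (1319/983) = (336/983).
Factor out 2: 336 = 2^4·21. Since 983 ≡ 7 (mod 8), (2/983) = +1, and (2/983)^4 = +1. Now have (21/983).
21 ≡ 1 (mod 4), so quadratic reciprocity gives (21/983) = (983/21). Reduce: 983 ≡ 17 (mod 21). Now have (17/21).
17 ≡ 1 (mod 4), so quadratic reciprocity gives (17/21) = (21/17). Reduce: 21 ≡ 4 (mod 17). Now have (4/17).
Factor out 2: 4 = 2^2. Since 17 ≡ 1 (mod 8), (2/17) = +1, and (2/17)^2 = +1. Now have (1/17).
(1/17) = 1. Collecting the sign factors: 1.
The Legendre symbol is 1, so x^2 ≡ 1319 (mod 983) has solution.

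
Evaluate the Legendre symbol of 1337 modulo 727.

-1

Reduce the numerator: 1337 ≡ 610 (mod 727), so (1337|727) = (610|727).
Factor out 2: 610 = 2·305. Since 727 ≡ 7 (mod 8), (2|727) = +1. Now have (305|727).
305 ≡ 1 (mod 4), so quadratic reciprocity gives (305|727) = (727|305). Reduce: 727 ≡ 117 (mod 305). Now have (117|305).
117 ≡ 1 (mod 4), so quadratic reciprocity gives (117|305) = (305|117). Reduce: 305 ≡ 71 (mod 117). Now have (71|117).
117 ≡ 1 (mod 4), so quadratic reciprocity gives (71|117) = (117|71). Reduce: 117 ≡ 46 (mod 71). Now have (46|71).
Factor out 2: 46 = 2·23. Since 71 ≡ 7 (mod 8), (2|71) = +1. Now have (23|71).
Both 23 ≡ 3 and 71 ≡ 3 (mod 4), so reciprocity gives (23|71) = -(71|23). Reduce: 71 ≡ 2 (mod 23). Now have -(2|23).
Factor out 2: 2 = 2. Since 23 ≡ 7 (mod 8), (2|23) = +1. Now have -(1|23).
(1|23) = 1. Collecting the sign factors: -1.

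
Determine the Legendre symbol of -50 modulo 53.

Pull out -1: (-50|53) = (-1|53)·(50|53). Since 53 ≡ 1 (mod 4), (-1|53) = +1. Now have (50|53).
Factor out 2: 50 = 2·25. Since 53 ≡ 5 (mod 8), (2|53) = -1. Now have -(25|53).
25 ≡ 1 (mod 4), so quadratic reciprocity gives (25|53) = (53|25). Reduce: 53 ≡ 3 (mod 25). Now have -(3|25).
25 ≡ 1 (mod 4), so quadratic reciprocity gives (3|25) = (25|3). Reduce: 25 ≡ 1 (mod 3). Now have -(1|3).
(1|3) = 1. Collecting the sign factors: -1.

-1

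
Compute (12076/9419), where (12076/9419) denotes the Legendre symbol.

-1

Reduce the numerator: 12076 ≡ 2657 (mod 9419), so (12076/9419) = (2657/9419).
2657 ≡ 1 (mod 4), so quadratic reciprocity gives (2657/9419) = (9419/2657). Reduce: 9419 ≡ 1448 (mod 2657). Now have (1448/2657).
Factor out 2: 1448 = 2^3·181. Since 2657 ≡ 1 (mod 8), (2/2657) = +1, and (2/2657)^3 = +1. Now have (181/2657).
181 ≡ 1 (mod 4), so quadratic reciprocity gives (181/2657) = (2657/181). Reduce: 2657 ≡ 123 (mod 181). Now have (123/181).
181 ≡ 1 (mod 4), so quadratic reciprocity gives (123/181) = (181/123). Reduce: 181 ≡ 58 (mod 123). Now have (58/123).
Factor out 2: 58 = 2·29. Since 123 ≡ 3 (mod 8), (2/123) = -1. Now have -(29/123).
29 ≡ 1 (mod 4), so quadratic reciprocity gives (29/123) = (123/29). Reduce: 123 ≡ 7 (mod 29). Now have -(7/29).
29 ≡ 1 (mod 4), so quadratic reciprocity gives (7/29) = (29/7). Reduce: 29 ≡ 1 (mod 7). Now have -(1/7).
(1/7) = 1. Collecting the sign factors: -1.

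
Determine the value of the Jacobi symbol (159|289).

(159|289)
  = (289|159)    [QR: 289 ≡ 1 mod 4, sign kept]
  = (130|159)    [289 ≡ 130 mod 159]
  = (65|159)    [159 ≡ 7 mod 8 ⇒ (2|159) = +1]
  = (159|65)    [QR: 65 ≡ 1 mod 4, sign kept]
  = (29|65)    [159 ≡ 29 mod 65]
  = (65|29)    [QR: 29 ≡ 1 mod 4, sign kept]
  = (7|29)    [65 ≡ 7 mod 29]
  = (29|7)    [QR: 29 ≡ 1 mod 4, sign kept]
  = (1|7)    [29 ≡ 1 mod 7]
  = 1    [(1|7) = 1]

1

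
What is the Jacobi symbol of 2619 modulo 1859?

1

Reduce the numerator: 2619 ≡ 760 (mod 1859), so (2619|1859) = (760|1859).
Factor out 2: 760 = 2^3·95. Since 1859 ≡ 3 (mod 8), (2|1859) = -1, and (2|1859)^3 = -1. Now have -(95|1859).
Both 95 ≡ 3 and 1859 ≡ 3 (mod 4), so reciprocity gives (95|1859) = -(1859|95). Reduce: 1859 ≡ 54 (mod 95). Now have (54|95).
Factor out 2: 54 = 2·27. Since 95 ≡ 7 (mod 8), (2|95) = +1. Now have (27|95).
Both 27 ≡ 3 and 95 ≡ 3 (mod 4), so reciprocity gives (27|95) = -(95|27). Reduce: 95 ≡ 14 (mod 27). Now have -(14|27).
Factor out 2: 14 = 2·7. Since 27 ≡ 3 (mod 8), (2|27) = -1. Now have (7|27).
Both 7 ≡ 3 and 27 ≡ 3 (mod 4), so reciprocity gives (7|27) = -(27|7). Reduce: 27 ≡ 6 (mod 7). Now have -(6|7).
Factor out 2: 6 = 2·3. Since 7 ≡ 7 (mod 8), (2|7) = +1. Now have -(3|7).
Both 3 ≡ 3 and 7 ≡ 3 (mod 4), so reciprocity gives (3|7) = -(7|3). Reduce: 7 ≡ 1 (mod 3). Now have (1|3).
(1|3) = 1. Collecting the sign factors: 1.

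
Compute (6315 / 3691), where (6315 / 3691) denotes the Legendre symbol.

1

Reduce the numerator: 6315 ≡ 2624 (mod 3691), so (6315 / 3691) = (2624 / 3691).
Factor out 2: 2624 = 2^6·41. Since 3691 ≡ 3 (mod 8), (2 / 3691) = -1, and (2 / 3691)^6 = +1. Now have (41 / 3691).
41 ≡ 1 (mod 4), so quadratic reciprocity gives (41 / 3691) = (3691 / 41). Reduce: 3691 ≡ 1 (mod 41). Now have (1 / 41).
(1 / 41) = 1. Collecting the sign factors: 1.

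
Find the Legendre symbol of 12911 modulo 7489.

1

Reduce the numerator: 12911 ≡ 5422 (mod 7489), so (12911 / 7489) = (5422 / 7489).
Factor out 2: 5422 = 2·2711. Since 7489 ≡ 1 (mod 8), (2 / 7489) = +1. Now have (2711 / 7489).
7489 ≡ 1 (mod 4), so quadratic reciprocity gives (2711 / 7489) = (7489 / 2711). Reduce: 7489 ≡ 2067 (mod 2711). Now have (2067 / 2711).
Both 2067 ≡ 3 and 2711 ≡ 3 (mod 4), so reciprocity gives (2067 / 2711) = -(2711 / 2067). Reduce: 2711 ≡ 644 (mod 2067). Now have -(644 / 2067).
Factor out 2: 644 = 2^2·161. Since 2067 ≡ 3 (mod 8), (2 / 2067) = -1, and (2 / 2067)^2 = +1. Now have -(161 / 2067).
161 ≡ 1 (mod 4), so quadratic reciprocity gives (161 / 2067) = (2067 / 161). Reduce: 2067 ≡ 135 (mod 161). Now have -(135 / 161).
161 ≡ 1 (mod 4), so quadratic reciprocity gives (135 / 161) = (161 / 135). Reduce: 161 ≡ 26 (mod 135). Now have -(26 / 135).
Factor out 2: 26 = 2·13. Since 135 ≡ 7 (mod 8), (2 / 135) = +1. Now have -(13 / 135).
13 ≡ 1 (mod 4), so quadratic reciprocity gives (13 / 135) = (135 / 13). Reduce: 135 ≡ 5 (mod 13). Now have -(5 / 13).
5 ≡ 1 (mod 4), so quadratic reciprocity gives (5 / 13) = (13 / 5). Reduce: 13 ≡ 3 (mod 5). Now have -(3 / 5).
5 ≡ 1 (mod 4), so quadratic reciprocity gives (3 / 5) = (5 / 3). Reduce: 5 ≡ 2 (mod 3). Now have -(2 / 3).
Factor out 2: 2 = 2. Since 3 ≡ 3 (mod 8), (2 / 3) = -1. Now have (1 / 3).
(1 / 3) = 1. Collecting the sign factors: 1.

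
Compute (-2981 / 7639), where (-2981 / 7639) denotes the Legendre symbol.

1

(-2981 / 7639)
  = (4658 / 7639)    [-2981 ≡ 4658 mod 7639]
  = (2329 / 7639)    [7639 ≡ 7 mod 8 ⇒ (2 / 7639) = +1]
  = (7639 / 2329)    [QR: 2329 ≡ 1 mod 4, sign kept]
  = (652 / 2329)    [7639 ≡ 652 mod 2329]
  = (163 / 2329)    [2329 ≡ 1 mod 8 ⇒ (2 / 2329)^2 = +1]
  = (2329 / 163)    [QR: 2329 ≡ 1 mod 4, sign kept]
  = (47 / 163)    [2329 ≡ 47 mod 163]
  = -(163 / 47)    [QR: both ≡ 3 mod 4, sign flips]
  = -(22 / 47)    [163 ≡ 22 mod 47]
  = -(11 / 47)    [47 ≡ 7 mod 8 ⇒ (2 / 47) = +1]
  = (47 / 11)    [QR: both ≡ 3 mod 4, sign flips]
  = (3 / 11)    [47 ≡ 3 mod 11]
  = -(11 / 3)    [QR: both ≡ 3 mod 4, sign flips]
  = -(2 / 3)    [11 ≡ 2 mod 3]
  = (1 / 3)    [3 ≡ 3 mod 8 ⇒ (2 / 3) = -1]
  = 1    [(1 / 3) = 1]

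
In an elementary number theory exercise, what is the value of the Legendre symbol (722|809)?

Factor out 2: 722 = 2·361. Since 809 ≡ 1 (mod 8), (2|809) = +1. Now have (361|809).
361 ≡ 1 (mod 4), so quadratic reciprocity gives (361|809) = (809|361). Reduce: 809 ≡ 87 (mod 361). Now have (87|361).
361 ≡ 1 (mod 4), so quadratic reciprocity gives (87|361) = (361|87). Reduce: 361 ≡ 13 (mod 87). Now have (13|87).
13 ≡ 1 (mod 4), so quadratic reciprocity gives (13|87) = (87|13). Reduce: 87 ≡ 9 (mod 13). Now have (9|13).
9 ≡ 1 (mod 4), so quadratic reciprocity gives (9|13) = (13|9). Reduce: 13 ≡ 4 (mod 9). Now have (4|9).
Factor out 2: 4 = 2^2. Since 9 ≡ 1 (mod 8), (2|9) = +1, and (2|9)^2 = +1. Now have (1|9).
(1|9) = 1. Collecting the sign factors: 1.

1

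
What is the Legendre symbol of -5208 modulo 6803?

Reduce the numerator: -5208 ≡ 1595 (mod 6803), so (-5208/6803) = (1595/6803).
Both 1595 ≡ 3 and 6803 ≡ 3 (mod 4), so reciprocity gives (1595/6803) = -(6803/1595). Reduce: 6803 ≡ 423 (mod 1595). Now have -(423/1595).
Both 423 ≡ 3 and 1595 ≡ 3 (mod 4), so reciprocity gives (423/1595) = -(1595/423). Reduce: 1595 ≡ 326 (mod 423). Now have (326/423).
Factor out 2: 326 = 2·163. Since 423 ≡ 7 (mod 8), (2/423) = +1. Now have (163/423).
Both 163 ≡ 3 and 423 ≡ 3 (mod 4), so reciprocity gives (163/423) = -(423/163). Reduce: 423 ≡ 97 (mod 163). Now have -(97/163).
97 ≡ 1 (mod 4), so quadratic reciprocity gives (97/163) = (163/97). Reduce: 163 ≡ 66 (mod 97). Now have -(66/97).
Factor out 2: 66 = 2·33. Since 97 ≡ 1 (mod 8), (2/97) = +1. Now have -(33/97).
33 ≡ 1 (mod 4), so quadratic reciprocity gives (33/97) = (97/33). Reduce: 97 ≡ 31 (mod 33). Now have -(31/33).
33 ≡ 1 (mod 4), so quadratic reciprocity gives (31/33) = (33/31). Reduce: 33 ≡ 2 (mod 31). Now have -(2/31).
Factor out 2: 2 = 2. Since 31 ≡ 7 (mod 8), (2/31) = +1. Now have -(1/31).
(1/31) = 1. Collecting the sign factors: -1.

-1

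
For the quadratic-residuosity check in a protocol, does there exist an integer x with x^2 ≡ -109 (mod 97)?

yes

Reduce the numerator: -109 ≡ 85 (mod 97), so (-109/97) = (85/97).
85 ≡ 1 (mod 4), so quadratic reciprocity gives (85/97) = (97/85). Reduce: 97 ≡ 12 (mod 85). Now have (12/85).
Factor out 2: 12 = 2^2·3. Since 85 ≡ 5 (mod 8), (2/85) = -1, and (2/85)^2 = +1. Now have (3/85).
85 ≡ 1 (mod 4), so quadratic reciprocity gives (3/85) = (85/3). Reduce: 85 ≡ 1 (mod 3). Now have (1/3).
(1/3) = 1. Collecting the sign factors: 1.
(-109/97) = 1, and 97 is prime, so -109 is a quadratic residue mod 97.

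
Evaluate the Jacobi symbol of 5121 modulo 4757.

1

Reduce the numerator: 5121 ≡ 364 (mod 4757), so (5121 / 4757) = (364 / 4757).
Factor out 2: 364 = 2^2·91. Since 4757 ≡ 5 (mod 8), (2 / 4757) = -1, and (2 / 4757)^2 = +1. Now have (91 / 4757).
4757 ≡ 1 (mod 4), so quadratic reciprocity gives (91 / 4757) = (4757 / 91). Reduce: 4757 ≡ 25 (mod 91). Now have (25 / 91).
25 ≡ 1 (mod 4), so quadratic reciprocity gives (25 / 91) = (91 / 25). Reduce: 91 ≡ 16 (mod 25). Now have (16 / 25).
Factor out 2: 16 = 2^4. Since 25 ≡ 1 (mod 8), (2 / 25) = +1, and (2 / 25)^4 = +1. Now have (1 / 25).
(1 / 25) = 1. Collecting the sign factors: 1.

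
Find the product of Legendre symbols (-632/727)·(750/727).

By multiplicativity, (-632·750/727) = (-632/727)·(750/727).
First factor (-632/727):
Reduce the numerator: -632 ≡ 95 (mod 727), so (-632/727) = (95/727).
Both 95 ≡ 3 and 727 ≡ 3 (mod 4), so reciprocity gives (95/727) = -(727/95). Reduce: 727 ≡ 62 (mod 95). Now have -(62/95).
Factor out 2: 62 = 2·31. Since 95 ≡ 7 (mod 8), (2/95) = +1. Now have -(31/95).
Both 31 ≡ 3 and 95 ≡ 3 (mod 4), so reciprocity gives (31/95) = -(95/31). Reduce: 95 ≡ 2 (mod 31). Now have (2/31).
Factor out 2: 2 = 2. Since 31 ≡ 7 (mod 8), (2/31) = +1. Now have (1/31).
(1/31) = 1. Collecting the sign factors: 1.
Second factor (750/727):
Reduce the numerator: 750 ≡ 23 (mod 727), so (750/727) = (23/727).
Both 23 ≡ 3 and 727 ≡ 3 (mod 4), so reciprocity gives (23/727) = -(727/23). Reduce: 727 ≡ 14 (mod 23). Now have -(14/23).
Factor out 2: 14 = 2·7. Since 23 ≡ 7 (mod 8), (2/23) = +1. Now have -(7/23).
Both 7 ≡ 3 and 23 ≡ 3 (mod 4), so reciprocity gives (7/23) = -(23/7). Reduce: 23 ≡ 2 (mod 7). Now have (2/7).
Factor out 2: 2 = 2. Since 7 ≡ 7 (mod 8), (2/7) = +1. Now have (1/7).
(1/7) = 1. Collecting the sign factors: 1.
Product: (1)·(1) = 1.

1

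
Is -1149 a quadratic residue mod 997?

no

Reduce the numerator: -1149 ≡ 845 (mod 997), so (-1149|997) = (845|997).
845 ≡ 1 (mod 4), so quadratic reciprocity gives (845|997) = (997|845). Reduce: 997 ≡ 152 (mod 845). Now have (152|845).
Factor out 2: 152 = 2^3·19. Since 845 ≡ 5 (mod 8), (2|845) = -1, and (2|845)^3 = -1. Now have -(19|845).
845 ≡ 1 (mod 4), so quadratic reciprocity gives (19|845) = (845|19). Reduce: 845 ≡ 9 (mod 19). Now have -(9|19).
9 ≡ 1 (mod 4), so quadratic reciprocity gives (9|19) = (19|9). Reduce: 19 ≡ 1 (mod 9). Now have -(1|9).
(1|9) = 1. Collecting the sign factors: -1.
(-1149|997) = -1, and 997 is prime, so -1149 is not a quadratic residue mod 997.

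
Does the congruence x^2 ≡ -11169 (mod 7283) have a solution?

(-11169|7283)
  = -(11169|7283)    [7283 ≡ 3 mod 4 ⇒ (-1|7283) = -1]
  = -(3886|7283)    [11169 ≡ 3886 mod 7283]
  = (1943|7283)    [7283 ≡ 3 mod 8 ⇒ (2|7283) = -1]
  = -(7283|1943)    [QR: both ≡ 3 mod 4, sign flips]
  = -(1454|1943)    [7283 ≡ 1454 mod 1943]
  = -(727|1943)    [1943 ≡ 7 mod 8 ⇒ (2|1943) = +1]
  = (1943|727)    [QR: both ≡ 3 mod 4, sign flips]
  = (489|727)    [1943 ≡ 489 mod 727]
  = (727|489)    [QR: 489 ≡ 1 mod 4, sign kept]
  = (238|489)    [727 ≡ 238 mod 489]
  = (119|489)    [489 ≡ 1 mod 8 ⇒ (2|489) = +1]
  = (489|119)    [QR: 489 ≡ 1 mod 4, sign kept]
  = (13|119)    [489 ≡ 13 mod 119]
  = (119|13)    [QR: 13 ≡ 1 mod 4, sign kept]
  = (2|13)    [119 ≡ 2 mod 13]
  = -(1|13)    [13 ≡ 5 mod 8 ⇒ (2|13) = -1]
  = -1    [(1|13) = 1]
(-11169|7283) = -1, and 7283 is prime, so -11169 is not a quadratic residue mod 7283.

no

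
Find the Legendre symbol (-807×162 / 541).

By multiplicativity, (-807·162 / 541) = (-807 / 541)·(162 / 541).
First factor (-807 / 541):
Reduce the numerator: -807 ≡ 275 (mod 541), so (-807 / 541) = (275 / 541).
541 ≡ 1 (mod 4), so quadratic reciprocity gives (275 / 541) = (541 / 275). Reduce: 541 ≡ 266 (mod 275). Now have (266 / 275).
Factor out 2: 266 = 2·133. Since 275 ≡ 3 (mod 8), (2 / 275) = -1. Now have -(133 / 275).
133 ≡ 1 (mod 4), so quadratic reciprocity gives (133 / 275) = (275 / 133). Reduce: 275 ≡ 9 (mod 133). Now have -(9 / 133).
9 ≡ 1 (mod 4), so quadratic reciprocity gives (9 / 133) = (133 / 9). Reduce: 133 ≡ 7 (mod 9). Now have -(7 / 9).
9 ≡ 1 (mod 4), so quadratic reciprocity gives (7 / 9) = (9 / 7). Reduce: 9 ≡ 2 (mod 7). Now have -(2 / 7).
Factor out 2: 2 = 2. Since 7 ≡ 7 (mod 8), (2 / 7) = +1. Now have -(1 / 7).
(1 / 7) = 1. Collecting the sign factors: -1.
Second factor (162 / 541):
Factor out 2: 162 = 2·81. Since 541 ≡ 5 (mod 8), (2 / 541) = -1. Now have -(81 / 541).
81 ≡ 1 (mod 4), so quadratic reciprocity gives (81 / 541) = (541 / 81). Reduce: 541 ≡ 55 (mod 81). Now have -(55 / 81).
81 ≡ 1 (mod 4), so quadratic reciprocity gives (55 / 81) = (81 / 55). Reduce: 81 ≡ 26 (mod 55). Now have -(26 / 55).
Factor out 2: 26 = 2·13. Since 55 ≡ 7 (mod 8), (2 / 55) = +1. Now have -(13 / 55).
13 ≡ 1 (mod 4), so quadratic reciprocity gives (13 / 55) = (55 / 13). Reduce: 55 ≡ 3 (mod 13). Now have -(3 / 13).
13 ≡ 1 (mod 4), so quadratic reciprocity gives (3 / 13) = (13 / 3). Reduce: 13 ≡ 1 (mod 3). Now have -(1 / 3).
(1 / 3) = 1. Collecting the sign factors: -1.
Product: (-1)·(-1) = 1.

1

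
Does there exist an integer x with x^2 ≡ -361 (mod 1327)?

no

Reduce the numerator: -361 ≡ 966 (mod 1327), so (-361/1327) = (966/1327).
Factor out 2: 966 = 2·483. Since 1327 ≡ 7 (mod 8), (2/1327) = +1. Now have (483/1327).
Both 483 ≡ 3 and 1327 ≡ 3 (mod 4), so reciprocity gives (483/1327) = -(1327/483). Reduce: 1327 ≡ 361 (mod 483). Now have -(361/483).
361 ≡ 1 (mod 4), so quadratic reciprocity gives (361/483) = (483/361). Reduce: 483 ≡ 122 (mod 361). Now have -(122/361).
Factor out 2: 122 = 2·61. Since 361 ≡ 1 (mod 8), (2/361) = +1. Now have -(61/361).
61 ≡ 1 (mod 4), so quadratic reciprocity gives (61/361) = (361/61). Reduce: 361 ≡ 56 (mod 61). Now have -(56/61).
Factor out 2: 56 = 2^3·7. Since 61 ≡ 5 (mod 8), (2/61) = -1, and (2/61)^3 = -1. Now have (7/61).
61 ≡ 1 (mod 4), so quadratic reciprocity gives (7/61) = (61/7). Reduce: 61 ≡ 5 (mod 7). Now have (5/7).
5 ≡ 1 (mod 4), so quadratic reciprocity gives (5/7) = (7/5). Reduce: 7 ≡ 2 (mod 5). Now have (2/5).
Factor out 2: 2 = 2. Since 5 ≡ 5 (mod 8), (2/5) = -1. Now have -(1/5).
(1/5) = 1. Collecting the sign factors: -1.
(-361/1327) = -1, and 1327 is prime, so -361 is not a quadratic residue mod 1327.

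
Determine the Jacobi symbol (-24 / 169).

1

Reduce the numerator: -24 ≡ 145 (mod 169), so (-24 / 169) = (145 / 169).
145 ≡ 1 (mod 4), so quadratic reciprocity gives (145 / 169) = (169 / 145). Reduce: 169 ≡ 24 (mod 145). Now have (24 / 145).
Factor out 2: 24 = 2^3·3. Since 145 ≡ 1 (mod 8), (2 / 145) = +1, and (2 / 145)^3 = +1. Now have (3 / 145).
145 ≡ 1 (mod 4), so quadratic reciprocity gives (3 / 145) = (145 / 3). Reduce: 145 ≡ 1 (mod 3). Now have (1 / 3).
(1 / 3) = 1. Collecting the sign factors: 1.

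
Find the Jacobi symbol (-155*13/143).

0

By multiplicativity, (-155·13/143) = (-155/143)·(13/143).
First factor (-155/143):
(-155/143)
  = (131/143)    [-155 ≡ 131 mod 143]
  = -(143/131)    [QR: both ≡ 3 mod 4, sign flips]
  = -(12/131)    [143 ≡ 12 mod 131]
  = -(3/131)    [131 ≡ 3 mod 8 ⇒ (2/131)^2 = +1]
  = (131/3)    [QR: both ≡ 3 mod 4, sign flips]
  = (2/3)    [131 ≡ 2 mod 3]
  = -(1/3)    [3 ≡ 3 mod 8 ⇒ (2/3) = -1]
  = -1    [(1/3) = 1]
Second factor (13/143):
(13/143)
  = (143/13)    [QR: 13 ≡ 1 mod 4, sign kept]
  = (0/13)    [143 ≡ 0 mod 13]
  = 0    [numerator 0, gcd > 1]
Product: (-1)·(0) = 0.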